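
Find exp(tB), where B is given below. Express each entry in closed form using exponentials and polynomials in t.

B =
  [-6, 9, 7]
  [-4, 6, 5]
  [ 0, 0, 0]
e^{tB} =
  [1 - 6*t, 9*t, 3*t^2/2 + 7*t]
  [-4*t, 6*t + 1, t^2 + 5*t]
  [0, 0, 1]

Strategy: write B = P · J · P⁻¹ where J is a Jordan canonical form, so e^{tB} = P · e^{tJ} · P⁻¹, and e^{tJ} can be computed block-by-block.

B has Jordan form
J =
  [0, 1, 0]
  [0, 0, 1]
  [0, 0, 0]
(up to reordering of blocks).

Per-block formulas:
  For a 3×3 Jordan block J_3(0): exp(t · J_3(0)) = e^(0t)·(I + t·N + (t^2/2)·N^2), where N is the 3×3 nilpotent shift.

After assembling e^{tJ} and conjugating by P, we get:

e^{tB} =
  [1 - 6*t, 9*t, 3*t^2/2 + 7*t]
  [-4*t, 6*t + 1, t^2 + 5*t]
  [0, 0, 1]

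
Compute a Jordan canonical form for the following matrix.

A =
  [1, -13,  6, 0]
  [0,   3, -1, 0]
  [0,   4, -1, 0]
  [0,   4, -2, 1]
J_3(1) ⊕ J_1(1)

The characteristic polynomial is
  det(x·I − A) = x^4 - 4*x^3 + 6*x^2 - 4*x + 1 = (x - 1)^4

Eigenvalues and multiplicities (the geometric multiplicity of λ is n − rank(A − λI), which equals the number of Jordan blocks for λ):
  λ = 1: algebraic multiplicity = 4, geometric multiplicity = 2

Determining the block sizes for each eigenvalue:
  λ = 1: with am = 4 and gm = 2, the partition is not yet determined (e.g. several partitions of 4 into 2 parts exist). Let N = A − (1)·I. Computing rank(N^1) = 2, rank(N^2) = 1, rank(N^3) = 0; the number of blocks of size ≥ j is rank(N^{j−1}) − rank(N^j), giving [2, 1, 1]. So we have 1 block(s) of size 3, 1 block(s) of size 1 → block sizes [3, 1]

Assembling the blocks gives a Jordan form
J =
  [1, 1, 0, 0]
  [0, 1, 1, 0]
  [0, 0, 1, 0]
  [0, 0, 0, 1]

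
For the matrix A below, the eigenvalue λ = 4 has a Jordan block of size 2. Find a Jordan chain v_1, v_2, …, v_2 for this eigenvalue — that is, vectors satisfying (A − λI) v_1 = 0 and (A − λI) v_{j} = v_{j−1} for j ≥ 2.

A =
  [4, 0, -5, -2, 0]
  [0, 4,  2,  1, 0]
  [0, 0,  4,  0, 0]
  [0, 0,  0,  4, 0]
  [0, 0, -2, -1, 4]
A Jordan chain for λ = 4 of length 2:
v_1 = (-5, 2, 0, 0, -2)ᵀ
v_2 = (0, 0, 1, 0, 0)ᵀ

Let N = A − (4)·I. We want v_2 with N^2 v_2 = 0 but N^1 v_2 ≠ 0; then v_{j-1} := N · v_j for j = 2, …, 2.

Pick v_2 = (0, 0, 1, 0, 0)ᵀ.
Then v_1 = N · v_2 = (-5, 2, 0, 0, -2)ᵀ.

Sanity check: (A − (4)·I) v_1 = (0, 0, 0, 0, 0)ᵀ = 0. ✓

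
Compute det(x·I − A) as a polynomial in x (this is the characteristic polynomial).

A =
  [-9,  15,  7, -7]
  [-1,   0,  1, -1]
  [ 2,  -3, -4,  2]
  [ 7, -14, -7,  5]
x^4 + 8*x^3 + 24*x^2 + 32*x + 16

Expanding det(x·I − A) (e.g. by cofactor expansion or by noting that A is similar to its Jordan form J, which has the same characteristic polynomial as A) gives
  χ_A(x) = x^4 + 8*x^3 + 24*x^2 + 32*x + 16
which factors as (x + 2)^4. The eigenvalues (with algebraic multiplicities) are λ = -2 with multiplicity 4.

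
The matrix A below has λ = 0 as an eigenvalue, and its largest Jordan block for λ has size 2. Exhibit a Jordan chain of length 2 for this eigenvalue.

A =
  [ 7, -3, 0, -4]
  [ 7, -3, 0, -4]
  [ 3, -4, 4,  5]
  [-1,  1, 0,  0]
A Jordan chain for λ = 0 of length 2:
v_1 = (1, 1, -1, 1)ᵀ
v_2 = (1, 2, 1, 0)ᵀ

Let N = A − (0)·I. We want v_2 with N^2 v_2 = 0 but N^1 v_2 ≠ 0; then v_{j-1} := N · v_j for j = 2, …, 2.

Pick v_2 = (1, 2, 1, 0)ᵀ.
Then v_1 = N · v_2 = (1, 1, -1, 1)ᵀ.

Sanity check: (A − (0)·I) v_1 = (0, 0, 0, 0)ᵀ = 0. ✓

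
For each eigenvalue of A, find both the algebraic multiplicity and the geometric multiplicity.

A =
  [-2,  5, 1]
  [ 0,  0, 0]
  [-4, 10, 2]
λ = 0: alg = 3, geom = 2

Step 1 — factor the characteristic polynomial to read off the algebraic multiplicities:
  χ_A(x) = x^3

Step 2 — compute geometric multiplicities via the rank-nullity identity g(λ) = n − rank(A − λI):
  rank(A − (0)·I) = 1, so dim ker(A − (0)·I) = n − 1 = 2

Summary:
  λ = 0: algebraic multiplicity = 3, geometric multiplicity = 2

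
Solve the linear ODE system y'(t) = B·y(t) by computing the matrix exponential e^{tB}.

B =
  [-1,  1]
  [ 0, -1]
e^{tB} =
  [exp(-t), t*exp(-t)]
  [0, exp(-t)]

Strategy: write B = P · J · P⁻¹ where J is a Jordan canonical form, so e^{tB} = P · e^{tJ} · P⁻¹, and e^{tJ} can be computed block-by-block.

B has Jordan form
J =
  [-1,  1]
  [ 0, -1]
(up to reordering of blocks).

Per-block formulas:
  For a 2×2 Jordan block J_2(-1): exp(t · J_2(-1)) = e^(-1t)·(I + t·N), where N is the 2×2 nilpotent shift.

After assembling e^{tJ} and conjugating by P, we get:

e^{tB} =
  [exp(-t), t*exp(-t)]
  [0, exp(-t)]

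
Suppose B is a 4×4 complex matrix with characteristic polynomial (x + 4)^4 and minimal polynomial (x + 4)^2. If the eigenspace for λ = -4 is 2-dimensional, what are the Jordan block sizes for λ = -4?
Block sizes for λ = -4: [2, 2]

Step 1 — from the characteristic polynomial, algebraic multiplicity of λ = -4 is 4. From dim ker(B − (-4)·I) = 2, there are exactly 2 Jordan blocks for λ = -4.
Step 2 — from the minimal polynomial, the factor (x + 4)^2 tells us the largest block for λ = -4 has size 2.
Step 3 — with total size 4, 2 blocks, and largest block 2, the block sizes (in nonincreasing order) are [2, 2].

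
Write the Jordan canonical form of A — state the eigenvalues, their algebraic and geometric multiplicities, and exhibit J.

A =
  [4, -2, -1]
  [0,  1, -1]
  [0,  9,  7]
J_3(4)

The characteristic polynomial is
  det(x·I − A) = x^3 - 12*x^2 + 48*x - 64 = (x - 4)^3

Eigenvalues and multiplicities (the geometric multiplicity of λ is n − rank(A − λI), which equals the number of Jordan blocks for λ):
  λ = 4: algebraic multiplicity = 3, geometric multiplicity = 1

Determining the block sizes for each eigenvalue:
  λ = 4: one block (gm = 1), so the single block has size am = 3 → block sizes [3]

Assembling the blocks gives a Jordan form
J =
  [4, 1, 0]
  [0, 4, 1]
  [0, 0, 4]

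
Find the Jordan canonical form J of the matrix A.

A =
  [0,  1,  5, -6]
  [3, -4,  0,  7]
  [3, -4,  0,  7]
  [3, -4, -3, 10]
J_2(0) ⊕ J_2(3)

The characteristic polynomial is
  det(x·I − A) = x^4 - 6*x^3 + 9*x^2 = x^2*(x - 3)^2

Eigenvalues and multiplicities (the geometric multiplicity of λ is n − rank(A − λI), which equals the number of Jordan blocks for λ):
  λ = 0: algebraic multiplicity = 2, geometric multiplicity = 1
  λ = 3: algebraic multiplicity = 2, geometric multiplicity = 1

Determining the block sizes for each eigenvalue:
  λ = 0: one block (gm = 1), so the single block has size am = 2 → block sizes [2]
  λ = 3: one block (gm = 1), so the single block has size am = 2 → block sizes [2]

Assembling the blocks gives a Jordan form
J =
  [0, 1, 0, 0]
  [0, 0, 0, 0]
  [0, 0, 3, 1]
  [0, 0, 0, 3]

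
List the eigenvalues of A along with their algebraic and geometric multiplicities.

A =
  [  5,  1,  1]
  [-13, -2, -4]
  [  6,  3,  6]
λ = 3: alg = 3, geom = 1

Step 1 — factor the characteristic polynomial to read off the algebraic multiplicities:
  χ_A(x) = (x - 3)^3

Step 2 — compute geometric multiplicities via the rank-nullity identity g(λ) = n − rank(A − λI):
  rank(A − (3)·I) = 2, so dim ker(A − (3)·I) = n − 2 = 1

Summary:
  λ = 3: algebraic multiplicity = 3, geometric multiplicity = 1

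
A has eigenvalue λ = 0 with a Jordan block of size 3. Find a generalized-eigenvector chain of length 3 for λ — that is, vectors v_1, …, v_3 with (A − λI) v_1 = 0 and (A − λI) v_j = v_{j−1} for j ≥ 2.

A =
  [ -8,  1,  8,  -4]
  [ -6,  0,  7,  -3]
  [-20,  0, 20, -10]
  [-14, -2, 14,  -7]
A Jordan chain for λ = 0 of length 3:
v_1 = (1, 0, 0, -2)ᵀ
v_2 = (0, 1, 0, 0)ᵀ
v_3 = (1, 0, 1, 0)ᵀ

Let N = A − (0)·I. We want v_3 with N^3 v_3 = 0 but N^2 v_3 ≠ 0; then v_{j-1} := N · v_j for j = 3, …, 2.

Pick v_3 = (1, 0, 1, 0)ᵀ.
Then v_2 = N · v_3 = (0, 1, 0, 0)ᵀ.
Then v_1 = N · v_2 = (1, 0, 0, -2)ᵀ.

Sanity check: (A − (0)·I) v_1 = (0, 0, 0, 0)ᵀ = 0. ✓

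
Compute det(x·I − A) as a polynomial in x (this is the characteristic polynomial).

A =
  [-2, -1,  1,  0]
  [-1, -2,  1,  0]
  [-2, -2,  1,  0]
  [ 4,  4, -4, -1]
x^4 + 4*x^3 + 6*x^2 + 4*x + 1

Expanding det(x·I − A) (e.g. by cofactor expansion or by noting that A is similar to its Jordan form J, which has the same characteristic polynomial as A) gives
  χ_A(x) = x^4 + 4*x^3 + 6*x^2 + 4*x + 1
which factors as (x + 1)^4. The eigenvalues (with algebraic multiplicities) are λ = -1 with multiplicity 4.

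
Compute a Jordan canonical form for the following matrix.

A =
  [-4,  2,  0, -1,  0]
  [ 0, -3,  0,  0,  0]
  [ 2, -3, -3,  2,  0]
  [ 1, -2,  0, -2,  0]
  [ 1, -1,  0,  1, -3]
J_2(-3) ⊕ J_2(-3) ⊕ J_1(-3)

The characteristic polynomial is
  det(x·I − A) = x^5 + 15*x^4 + 90*x^3 + 270*x^2 + 405*x + 243 = (x + 3)^5

Eigenvalues and multiplicities (the geometric multiplicity of λ is n − rank(A − λI), which equals the number of Jordan blocks for λ):
  λ = -3: algebraic multiplicity = 5, geometric multiplicity = 3

Determining the block sizes for each eigenvalue:
  λ = -3: with am = 5 and gm = 3, the partition is not yet determined (e.g. several partitions of 5 into 3 parts exist). Let N = A − (-3)·I. Computing rank(N^1) = 2, rank(N^2) = 0; the number of blocks of size ≥ j is rank(N^{j−1}) − rank(N^j), giving [3, 2]. So we have 2 block(s) of size 2, 1 block(s) of size 1 → block sizes [2, 2, 1]

Assembling the blocks gives a Jordan form
J =
  [-3,  1,  0,  0,  0]
  [ 0, -3,  0,  0,  0]
  [ 0,  0, -3,  1,  0]
  [ 0,  0,  0, -3,  0]
  [ 0,  0,  0,  0, -3]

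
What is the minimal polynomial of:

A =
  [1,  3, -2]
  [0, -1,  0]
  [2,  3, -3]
x^2 + 2*x + 1

The characteristic polynomial is χ_A(x) = (x + 1)^3, so the eigenvalues are known. The minimal polynomial is
  m_A(x) = Π_λ (x − λ)^{k_λ}
where k_λ is the size of the *largest* Jordan block for λ (equivalently, the smallest k with (A − λI)^k v = 0 for every generalised eigenvector v of λ).

  λ = -1: largest Jordan block has size 2, contributing (x + 1)^2

So m_A(x) = (x + 1)^2 = x^2 + 2*x + 1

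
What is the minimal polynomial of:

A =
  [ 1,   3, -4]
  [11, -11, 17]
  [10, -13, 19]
x^3 - 9*x^2 + 27*x - 27

The characteristic polynomial is χ_A(x) = (x - 3)^3, so the eigenvalues are known. The minimal polynomial is
  m_A(x) = Π_λ (x − λ)^{k_λ}
where k_λ is the size of the *largest* Jordan block for λ (equivalently, the smallest k with (A − λI)^k v = 0 for every generalised eigenvector v of λ).

  λ = 3: largest Jordan block has size 3, contributing (x − 3)^3

So m_A(x) = (x - 3)^3 = x^3 - 9*x^2 + 27*x - 27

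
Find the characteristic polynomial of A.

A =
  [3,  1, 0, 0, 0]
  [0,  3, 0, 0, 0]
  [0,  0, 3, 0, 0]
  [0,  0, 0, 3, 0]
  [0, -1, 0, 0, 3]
x^5 - 15*x^4 + 90*x^3 - 270*x^2 + 405*x - 243

Expanding det(x·I − A) (e.g. by cofactor expansion or by noting that A is similar to its Jordan form J, which has the same characteristic polynomial as A) gives
  χ_A(x) = x^5 - 15*x^4 + 90*x^3 - 270*x^2 + 405*x - 243
which factors as (x - 3)^5. The eigenvalues (with algebraic multiplicities) are λ = 3 with multiplicity 5.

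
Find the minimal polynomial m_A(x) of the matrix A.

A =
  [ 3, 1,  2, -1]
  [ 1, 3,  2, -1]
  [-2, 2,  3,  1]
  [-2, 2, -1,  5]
x^4 - 14*x^3 + 72*x^2 - 160*x + 128

The characteristic polynomial is χ_A(x) = (x - 4)^3*(x - 2), so the eigenvalues are known. The minimal polynomial is
  m_A(x) = Π_λ (x − λ)^{k_λ}
where k_λ is the size of the *largest* Jordan block for λ (equivalently, the smallest k with (A − λI)^k v = 0 for every generalised eigenvector v of λ).

  λ = 2: largest Jordan block has size 1, contributing (x − 2)
  λ = 4: largest Jordan block has size 3, contributing (x − 4)^3

So m_A(x) = (x - 4)^3*(x - 2) = x^4 - 14*x^3 + 72*x^2 - 160*x + 128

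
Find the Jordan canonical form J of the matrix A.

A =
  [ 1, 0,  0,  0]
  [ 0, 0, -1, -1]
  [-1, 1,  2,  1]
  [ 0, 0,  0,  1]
J_3(1) ⊕ J_1(1)

The characteristic polynomial is
  det(x·I − A) = x^4 - 4*x^3 + 6*x^2 - 4*x + 1 = (x - 1)^4

Eigenvalues and multiplicities (the geometric multiplicity of λ is n − rank(A − λI), which equals the number of Jordan blocks for λ):
  λ = 1: algebraic multiplicity = 4, geometric multiplicity = 2

Determining the block sizes for each eigenvalue:
  λ = 1: with am = 4 and gm = 2, the partition is not yet determined (e.g. several partitions of 4 into 2 parts exist). Let N = A − (1)·I. Computing rank(N^1) = 2, rank(N^2) = 1, rank(N^3) = 0; the number of blocks of size ≥ j is rank(N^{j−1}) − rank(N^j), giving [2, 1, 1]. So we have 1 block(s) of size 3, 1 block(s) of size 1 → block sizes [3, 1]

Assembling the blocks gives a Jordan form
J =
  [1, 1, 0, 0]
  [0, 1, 1, 0]
  [0, 0, 1, 0]
  [0, 0, 0, 1]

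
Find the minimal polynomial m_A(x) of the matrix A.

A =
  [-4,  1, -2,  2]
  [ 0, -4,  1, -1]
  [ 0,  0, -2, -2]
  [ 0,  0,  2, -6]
x^3 + 12*x^2 + 48*x + 64

The characteristic polynomial is χ_A(x) = (x + 4)^4, so the eigenvalues are known. The minimal polynomial is
  m_A(x) = Π_λ (x − λ)^{k_λ}
where k_λ is the size of the *largest* Jordan block for λ (equivalently, the smallest k with (A − λI)^k v = 0 for every generalised eigenvector v of λ).

  λ = -4: largest Jordan block has size 3, contributing (x + 4)^3

So m_A(x) = (x + 4)^3 = x^3 + 12*x^2 + 48*x + 64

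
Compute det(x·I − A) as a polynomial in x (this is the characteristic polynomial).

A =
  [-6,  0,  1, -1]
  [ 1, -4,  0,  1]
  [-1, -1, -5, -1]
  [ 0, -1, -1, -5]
x^4 + 20*x^3 + 150*x^2 + 500*x + 625

Expanding det(x·I − A) (e.g. by cofactor expansion or by noting that A is similar to its Jordan form J, which has the same characteristic polynomial as A) gives
  χ_A(x) = x^4 + 20*x^3 + 150*x^2 + 500*x + 625
which factors as (x + 5)^4. The eigenvalues (with algebraic multiplicities) are λ = -5 with multiplicity 4.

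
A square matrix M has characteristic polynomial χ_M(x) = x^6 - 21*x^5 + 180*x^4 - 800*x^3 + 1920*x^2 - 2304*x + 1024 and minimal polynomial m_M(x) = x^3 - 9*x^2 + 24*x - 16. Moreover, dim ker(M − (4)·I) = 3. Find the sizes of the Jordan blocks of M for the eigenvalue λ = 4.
Block sizes for λ = 4: [2, 2, 1]

Step 1 — from the characteristic polynomial, algebraic multiplicity of λ = 4 is 5. From dim ker(M − (4)·I) = 3, there are exactly 3 Jordan blocks for λ = 4.
Step 2 — from the minimal polynomial, the factor (x − 4)^2 tells us the largest block for λ = 4 has size 2.
Step 3 — with total size 5, 3 blocks, and largest block 2, the block sizes (in nonincreasing order) are [2, 2, 1].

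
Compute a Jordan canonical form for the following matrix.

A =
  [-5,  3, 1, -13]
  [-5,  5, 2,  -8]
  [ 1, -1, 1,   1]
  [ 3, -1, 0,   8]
J_2(2) ⊕ J_1(2) ⊕ J_1(3)

The characteristic polynomial is
  det(x·I − A) = x^4 - 9*x^3 + 30*x^2 - 44*x + 24 = (x - 3)*(x - 2)^3

Eigenvalues and multiplicities (the geometric multiplicity of λ is n − rank(A − λI), which equals the number of Jordan blocks for λ):
  λ = 2: algebraic multiplicity = 3, geometric multiplicity = 2
  λ = 3: algebraic multiplicity = 1, geometric multiplicity = 1

Determining the block sizes for each eigenvalue:
  λ = 2: 2 blocks summing to 3 forces exactly one block of size 2 and the rest size 1 → block sizes [2, 1]
  λ = 3: one block (gm = 1), so the single block has size am = 1 → block sizes [1]

Assembling the blocks gives a Jordan form
J =
  [2, 1, 0, 0]
  [0, 2, 0, 0]
  [0, 0, 2, 0]
  [0, 0, 0, 3]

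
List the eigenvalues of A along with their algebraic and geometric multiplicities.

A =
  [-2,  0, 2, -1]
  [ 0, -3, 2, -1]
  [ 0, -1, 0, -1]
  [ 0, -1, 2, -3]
λ = -2: alg = 4, geom = 2

Step 1 — factor the characteristic polynomial to read off the algebraic multiplicities:
  χ_A(x) = (x + 2)^4

Step 2 — compute geometric multiplicities via the rank-nullity identity g(λ) = n − rank(A − λI):
  rank(A − (-2)·I) = 2, so dim ker(A − (-2)·I) = n − 2 = 2

Summary:
  λ = -2: algebraic multiplicity = 4, geometric multiplicity = 2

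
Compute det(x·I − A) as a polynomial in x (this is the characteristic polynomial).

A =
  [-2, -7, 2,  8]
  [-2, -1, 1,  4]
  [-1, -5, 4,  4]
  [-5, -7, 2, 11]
x^4 - 12*x^3 + 54*x^2 - 108*x + 81

Expanding det(x·I − A) (e.g. by cofactor expansion or by noting that A is similar to its Jordan form J, which has the same characteristic polynomial as A) gives
  χ_A(x) = x^4 - 12*x^3 + 54*x^2 - 108*x + 81
which factors as (x - 3)^4. The eigenvalues (with algebraic multiplicities) are λ = 3 with multiplicity 4.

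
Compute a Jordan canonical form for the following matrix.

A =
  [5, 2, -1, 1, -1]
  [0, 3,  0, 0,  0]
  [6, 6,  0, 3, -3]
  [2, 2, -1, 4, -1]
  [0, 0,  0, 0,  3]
J_2(3) ⊕ J_1(3) ⊕ J_1(3) ⊕ J_1(3)

The characteristic polynomial is
  det(x·I − A) = x^5 - 15*x^4 + 90*x^3 - 270*x^2 + 405*x - 243 = (x - 3)^5

Eigenvalues and multiplicities (the geometric multiplicity of λ is n − rank(A − λI), which equals the number of Jordan blocks for λ):
  λ = 3: algebraic multiplicity = 5, geometric multiplicity = 4

Determining the block sizes for each eigenvalue:
  λ = 3: 4 blocks summing to 5 forces exactly one block of size 2 and the rest size 1 → block sizes [2, 1, 1, 1]

Assembling the blocks gives a Jordan form
J =
  [3, 1, 0, 0, 0]
  [0, 3, 0, 0, 0]
  [0, 0, 3, 0, 0]
  [0, 0, 0, 3, 0]
  [0, 0, 0, 0, 3]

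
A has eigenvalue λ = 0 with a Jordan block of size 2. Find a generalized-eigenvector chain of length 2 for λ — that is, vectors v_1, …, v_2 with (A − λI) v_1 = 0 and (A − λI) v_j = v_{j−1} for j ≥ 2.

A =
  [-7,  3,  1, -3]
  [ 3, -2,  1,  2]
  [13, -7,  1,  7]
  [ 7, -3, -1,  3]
A Jordan chain for λ = 0 of length 2:
v_1 = (-1, -1, -1, 1)ᵀ
v_2 = (1, 2, 0, 0)ᵀ

Let N = A − (0)·I. We want v_2 with N^2 v_2 = 0 but N^1 v_2 ≠ 0; then v_{j-1} := N · v_j for j = 2, …, 2.

Pick v_2 = (1, 2, 0, 0)ᵀ.
Then v_1 = N · v_2 = (-1, -1, -1, 1)ᵀ.

Sanity check: (A − (0)·I) v_1 = (0, 0, 0, 0)ᵀ = 0. ✓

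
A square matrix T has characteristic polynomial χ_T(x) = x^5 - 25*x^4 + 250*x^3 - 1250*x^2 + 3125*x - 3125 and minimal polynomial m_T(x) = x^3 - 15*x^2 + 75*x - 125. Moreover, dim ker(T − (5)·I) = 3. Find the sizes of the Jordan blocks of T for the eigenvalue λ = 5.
Block sizes for λ = 5: [3, 1, 1]

Step 1 — from the characteristic polynomial, algebraic multiplicity of λ = 5 is 5. From dim ker(T − (5)·I) = 3, there are exactly 3 Jordan blocks for λ = 5.
Step 2 — from the minimal polynomial, the factor (x − 5)^3 tells us the largest block for λ = 5 has size 3.
Step 3 — with total size 5, 3 blocks, and largest block 3, the block sizes (in nonincreasing order) are [3, 1, 1].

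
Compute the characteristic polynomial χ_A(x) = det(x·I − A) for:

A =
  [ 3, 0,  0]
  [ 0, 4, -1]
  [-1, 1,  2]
x^3 - 9*x^2 + 27*x - 27

Expanding det(x·I − A) (e.g. by cofactor expansion or by noting that A is similar to its Jordan form J, which has the same characteristic polynomial as A) gives
  χ_A(x) = x^3 - 9*x^2 + 27*x - 27
which factors as (x - 3)^3. The eigenvalues (with algebraic multiplicities) are λ = 3 with multiplicity 3.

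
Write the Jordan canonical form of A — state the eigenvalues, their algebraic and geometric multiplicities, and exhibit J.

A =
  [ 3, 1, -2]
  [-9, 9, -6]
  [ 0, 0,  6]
J_2(6) ⊕ J_1(6)

The characteristic polynomial is
  det(x·I − A) = x^3 - 18*x^2 + 108*x - 216 = (x - 6)^3

Eigenvalues and multiplicities (the geometric multiplicity of λ is n − rank(A − λI), which equals the number of Jordan blocks for λ):
  λ = 6: algebraic multiplicity = 3, geometric multiplicity = 2

Determining the block sizes for each eigenvalue:
  λ = 6: 2 blocks summing to 3 forces exactly one block of size 2 and the rest size 1 → block sizes [2, 1]

Assembling the blocks gives a Jordan form
J =
  [6, 1, 0]
  [0, 6, 0]
  [0, 0, 6]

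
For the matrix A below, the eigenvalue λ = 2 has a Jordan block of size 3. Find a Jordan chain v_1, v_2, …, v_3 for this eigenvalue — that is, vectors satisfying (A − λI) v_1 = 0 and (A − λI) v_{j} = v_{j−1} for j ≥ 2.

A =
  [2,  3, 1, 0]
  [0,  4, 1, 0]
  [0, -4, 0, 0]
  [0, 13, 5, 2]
A Jordan chain for λ = 2 of length 3:
v_1 = (2, 0, 0, 6)ᵀ
v_2 = (3, 2, -4, 13)ᵀ
v_3 = (0, 1, 0, 0)ᵀ

Let N = A − (2)·I. We want v_3 with N^3 v_3 = 0 but N^2 v_3 ≠ 0; then v_{j-1} := N · v_j for j = 3, …, 2.

Pick v_3 = (0, 1, 0, 0)ᵀ.
Then v_2 = N · v_3 = (3, 2, -4, 13)ᵀ.
Then v_1 = N · v_2 = (2, 0, 0, 6)ᵀ.

Sanity check: (A − (2)·I) v_1 = (0, 0, 0, 0)ᵀ = 0. ✓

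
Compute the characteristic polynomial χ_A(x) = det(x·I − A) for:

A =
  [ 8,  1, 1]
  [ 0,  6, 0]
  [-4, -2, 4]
x^3 - 18*x^2 + 108*x - 216

Expanding det(x·I − A) (e.g. by cofactor expansion or by noting that A is similar to its Jordan form J, which has the same characteristic polynomial as A) gives
  χ_A(x) = x^3 - 18*x^2 + 108*x - 216
which factors as (x - 6)^3. The eigenvalues (with algebraic multiplicities) are λ = 6 with multiplicity 3.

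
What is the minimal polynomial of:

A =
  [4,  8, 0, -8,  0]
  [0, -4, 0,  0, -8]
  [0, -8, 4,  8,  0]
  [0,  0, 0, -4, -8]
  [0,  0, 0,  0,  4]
x^2 - 16

The characteristic polynomial is χ_A(x) = (x - 4)^3*(x + 4)^2, so the eigenvalues are known. The minimal polynomial is
  m_A(x) = Π_λ (x − λ)^{k_λ}
where k_λ is the size of the *largest* Jordan block for λ (equivalently, the smallest k with (A − λI)^k v = 0 for every generalised eigenvector v of λ).

  λ = -4: largest Jordan block has size 1, contributing (x + 4)
  λ = 4: largest Jordan block has size 1, contributing (x − 4)

So m_A(x) = (x - 4)*(x + 4) = x^2 - 16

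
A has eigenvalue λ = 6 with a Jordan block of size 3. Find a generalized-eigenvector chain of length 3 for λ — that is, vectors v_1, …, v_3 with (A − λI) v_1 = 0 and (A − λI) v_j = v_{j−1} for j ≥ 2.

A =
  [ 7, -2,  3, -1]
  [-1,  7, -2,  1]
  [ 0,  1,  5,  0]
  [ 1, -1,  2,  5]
A Jordan chain for λ = 6 of length 3:
v_1 = (2, -1, -1, 1)ᵀ
v_2 = (1, -1, 0, 1)ᵀ
v_3 = (1, 0, 0, 0)ᵀ

Let N = A − (6)·I. We want v_3 with N^3 v_3 = 0 but N^2 v_3 ≠ 0; then v_{j-1} := N · v_j for j = 3, …, 2.

Pick v_3 = (1, 0, 0, 0)ᵀ.
Then v_2 = N · v_3 = (1, -1, 0, 1)ᵀ.
Then v_1 = N · v_2 = (2, -1, -1, 1)ᵀ.

Sanity check: (A − (6)·I) v_1 = (0, 0, 0, 0)ᵀ = 0. ✓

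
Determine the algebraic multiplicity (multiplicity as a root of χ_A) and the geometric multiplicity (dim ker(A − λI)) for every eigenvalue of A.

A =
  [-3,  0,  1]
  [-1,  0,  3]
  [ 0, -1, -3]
λ = -2: alg = 3, geom = 1

Step 1 — factor the characteristic polynomial to read off the algebraic multiplicities:
  χ_A(x) = (x + 2)^3

Step 2 — compute geometric multiplicities via the rank-nullity identity g(λ) = n − rank(A − λI):
  rank(A − (-2)·I) = 2, so dim ker(A − (-2)·I) = n − 2 = 1

Summary:
  λ = -2: algebraic multiplicity = 3, geometric multiplicity = 1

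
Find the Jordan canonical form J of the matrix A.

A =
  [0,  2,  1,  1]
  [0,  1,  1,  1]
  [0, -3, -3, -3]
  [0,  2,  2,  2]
J_3(0) ⊕ J_1(0)

The characteristic polynomial is
  det(x·I − A) = x^4

Eigenvalues and multiplicities (the geometric multiplicity of λ is n − rank(A − λI), which equals the number of Jordan blocks for λ):
  λ = 0: algebraic multiplicity = 4, geometric multiplicity = 2

Determining the block sizes for each eigenvalue:
  λ = 0: with am = 4 and gm = 2, the partition is not yet determined (e.g. several partitions of 4 into 2 parts exist). Let N = A − (0)·I. Computing rank(N^1) = 2, rank(N^2) = 1, rank(N^3) = 0; the number of blocks of size ≥ j is rank(N^{j−1}) − rank(N^j), giving [2, 1, 1]. So we have 1 block(s) of size 3, 1 block(s) of size 1 → block sizes [3, 1]

Assembling the blocks gives a Jordan form
J =
  [0, 1, 0, 0]
  [0, 0, 1, 0]
  [0, 0, 0, 0]
  [0, 0, 0, 0]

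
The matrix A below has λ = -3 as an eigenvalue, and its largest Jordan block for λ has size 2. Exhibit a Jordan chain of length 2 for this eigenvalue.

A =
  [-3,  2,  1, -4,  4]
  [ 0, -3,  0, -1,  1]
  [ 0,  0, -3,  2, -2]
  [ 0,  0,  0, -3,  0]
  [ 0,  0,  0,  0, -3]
A Jordan chain for λ = -3 of length 2:
v_1 = (2, 0, 0, 0, 0)ᵀ
v_2 = (0, 1, 0, 0, 0)ᵀ

Let N = A − (-3)·I. We want v_2 with N^2 v_2 = 0 but N^1 v_2 ≠ 0; then v_{j-1} := N · v_j for j = 2, …, 2.

Pick v_2 = (0, 1, 0, 0, 0)ᵀ.
Then v_1 = N · v_2 = (2, 0, 0, 0, 0)ᵀ.

Sanity check: (A − (-3)·I) v_1 = (0, 0, 0, 0, 0)ᵀ = 0. ✓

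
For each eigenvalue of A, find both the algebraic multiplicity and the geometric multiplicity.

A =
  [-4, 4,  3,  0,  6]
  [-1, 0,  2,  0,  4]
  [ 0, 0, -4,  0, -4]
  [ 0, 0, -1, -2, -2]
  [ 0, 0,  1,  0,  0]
λ = -2: alg = 5, geom = 3

Step 1 — factor the characteristic polynomial to read off the algebraic multiplicities:
  χ_A(x) = (x + 2)^5

Step 2 — compute geometric multiplicities via the rank-nullity identity g(λ) = n − rank(A − λI):
  rank(A − (-2)·I) = 2, so dim ker(A − (-2)·I) = n − 2 = 3

Summary:
  λ = -2: algebraic multiplicity = 5, geometric multiplicity = 3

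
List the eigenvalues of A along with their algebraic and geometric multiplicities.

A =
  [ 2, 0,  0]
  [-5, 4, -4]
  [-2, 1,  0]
λ = 2: alg = 3, geom = 1

Step 1 — factor the characteristic polynomial to read off the algebraic multiplicities:
  χ_A(x) = (x - 2)^3

Step 2 — compute geometric multiplicities via the rank-nullity identity g(λ) = n − rank(A − λI):
  rank(A − (2)·I) = 2, so dim ker(A − (2)·I) = n − 2 = 1

Summary:
  λ = 2: algebraic multiplicity = 3, geometric multiplicity = 1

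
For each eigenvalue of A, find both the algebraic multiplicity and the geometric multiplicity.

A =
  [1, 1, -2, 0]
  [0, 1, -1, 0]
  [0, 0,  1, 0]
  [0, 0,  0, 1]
λ = 1: alg = 4, geom = 2

Step 1 — factor the characteristic polynomial to read off the algebraic multiplicities:
  χ_A(x) = (x - 1)^4

Step 2 — compute geometric multiplicities via the rank-nullity identity g(λ) = n − rank(A − λI):
  rank(A − (1)·I) = 2, so dim ker(A − (1)·I) = n − 2 = 2

Summary:
  λ = 1: algebraic multiplicity = 4, geometric multiplicity = 2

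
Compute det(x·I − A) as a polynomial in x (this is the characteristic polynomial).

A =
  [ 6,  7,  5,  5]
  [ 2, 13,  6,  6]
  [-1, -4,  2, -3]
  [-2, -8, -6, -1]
x^4 - 20*x^3 + 150*x^2 - 500*x + 625

Expanding det(x·I − A) (e.g. by cofactor expansion or by noting that A is similar to its Jordan form J, which has the same characteristic polynomial as A) gives
  χ_A(x) = x^4 - 20*x^3 + 150*x^2 - 500*x + 625
which factors as (x - 5)^4. The eigenvalues (with algebraic multiplicities) are λ = 5 with multiplicity 4.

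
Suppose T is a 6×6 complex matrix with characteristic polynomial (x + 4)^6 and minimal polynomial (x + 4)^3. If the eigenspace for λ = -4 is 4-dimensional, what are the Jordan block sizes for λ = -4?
Block sizes for λ = -4: [3, 1, 1, 1]

Step 1 — from the characteristic polynomial, algebraic multiplicity of λ = -4 is 6. From dim ker(T − (-4)·I) = 4, there are exactly 4 Jordan blocks for λ = -4.
Step 2 — from the minimal polynomial, the factor (x + 4)^3 tells us the largest block for λ = -4 has size 3.
Step 3 — with total size 6, 4 blocks, and largest block 3, the block sizes (in nonincreasing order) are [3, 1, 1, 1].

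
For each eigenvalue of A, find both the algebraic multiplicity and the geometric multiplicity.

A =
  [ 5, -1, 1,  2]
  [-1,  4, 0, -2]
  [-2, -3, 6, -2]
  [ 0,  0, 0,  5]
λ = 5: alg = 4, geom = 2

Step 1 — factor the characteristic polynomial to read off the algebraic multiplicities:
  χ_A(x) = (x - 5)^4

Step 2 — compute geometric multiplicities via the rank-nullity identity g(λ) = n − rank(A − λI):
  rank(A − (5)·I) = 2, so dim ker(A − (5)·I) = n − 2 = 2

Summary:
  λ = 5: algebraic multiplicity = 4, geometric multiplicity = 2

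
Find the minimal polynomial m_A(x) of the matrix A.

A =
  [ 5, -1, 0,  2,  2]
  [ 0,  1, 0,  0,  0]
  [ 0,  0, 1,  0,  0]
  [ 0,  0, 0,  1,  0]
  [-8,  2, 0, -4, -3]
x^2 - 2*x + 1

The characteristic polynomial is χ_A(x) = (x - 1)^5, so the eigenvalues are known. The minimal polynomial is
  m_A(x) = Π_λ (x − λ)^{k_λ}
where k_λ is the size of the *largest* Jordan block for λ (equivalently, the smallest k with (A − λI)^k v = 0 for every generalised eigenvector v of λ).

  λ = 1: largest Jordan block has size 2, contributing (x − 1)^2

So m_A(x) = (x - 1)^2 = x^2 - 2*x + 1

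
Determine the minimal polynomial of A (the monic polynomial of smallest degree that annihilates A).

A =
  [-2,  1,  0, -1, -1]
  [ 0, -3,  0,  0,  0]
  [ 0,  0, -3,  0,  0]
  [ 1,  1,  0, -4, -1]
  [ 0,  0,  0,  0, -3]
x^2 + 6*x + 9

The characteristic polynomial is χ_A(x) = (x + 3)^5, so the eigenvalues are known. The minimal polynomial is
  m_A(x) = Π_λ (x − λ)^{k_λ}
where k_λ is the size of the *largest* Jordan block for λ (equivalently, the smallest k with (A − λI)^k v = 0 for every generalised eigenvector v of λ).

  λ = -3: largest Jordan block has size 2, contributing (x + 3)^2

So m_A(x) = (x + 3)^2 = x^2 + 6*x + 9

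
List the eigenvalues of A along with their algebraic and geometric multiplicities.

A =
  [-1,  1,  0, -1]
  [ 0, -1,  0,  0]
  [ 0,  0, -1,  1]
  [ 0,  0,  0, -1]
λ = -1: alg = 4, geom = 2

Step 1 — factor the characteristic polynomial to read off the algebraic multiplicities:
  χ_A(x) = (x + 1)^4

Step 2 — compute geometric multiplicities via the rank-nullity identity g(λ) = n − rank(A − λI):
  rank(A − (-1)·I) = 2, so dim ker(A − (-1)·I) = n − 2 = 2

Summary:
  λ = -1: algebraic multiplicity = 4, geometric multiplicity = 2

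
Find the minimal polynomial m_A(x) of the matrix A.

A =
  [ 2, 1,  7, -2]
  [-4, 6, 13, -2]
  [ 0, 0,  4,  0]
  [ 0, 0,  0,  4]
x^3 - 12*x^2 + 48*x - 64

The characteristic polynomial is χ_A(x) = (x - 4)^4, so the eigenvalues are known. The minimal polynomial is
  m_A(x) = Π_λ (x − λ)^{k_λ}
where k_λ is the size of the *largest* Jordan block for λ (equivalently, the smallest k with (A − λI)^k v = 0 for every generalised eigenvector v of λ).

  λ = 4: largest Jordan block has size 3, contributing (x − 4)^3

So m_A(x) = (x - 4)^3 = x^3 - 12*x^2 + 48*x - 64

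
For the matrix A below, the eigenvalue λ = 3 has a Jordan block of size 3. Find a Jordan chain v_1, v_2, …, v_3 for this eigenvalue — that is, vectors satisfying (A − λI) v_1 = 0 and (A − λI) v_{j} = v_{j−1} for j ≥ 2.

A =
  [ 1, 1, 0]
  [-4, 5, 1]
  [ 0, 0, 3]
A Jordan chain for λ = 3 of length 3:
v_1 = (1, 2, 0)ᵀ
v_2 = (0, 1, 0)ᵀ
v_3 = (0, 0, 1)ᵀ

Let N = A − (3)·I. We want v_3 with N^3 v_3 = 0 but N^2 v_3 ≠ 0; then v_{j-1} := N · v_j for j = 3, …, 2.

Pick v_3 = (0, 0, 1)ᵀ.
Then v_2 = N · v_3 = (0, 1, 0)ᵀ.
Then v_1 = N · v_2 = (1, 2, 0)ᵀ.

Sanity check: (A − (3)·I) v_1 = (0, 0, 0)ᵀ = 0. ✓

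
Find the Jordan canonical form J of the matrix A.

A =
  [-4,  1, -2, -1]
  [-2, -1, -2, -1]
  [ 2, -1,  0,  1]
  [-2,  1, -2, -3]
J_2(-2) ⊕ J_1(-2) ⊕ J_1(-2)

The characteristic polynomial is
  det(x·I − A) = x^4 + 8*x^3 + 24*x^2 + 32*x + 16 = (x + 2)^4

Eigenvalues and multiplicities (the geometric multiplicity of λ is n − rank(A − λI), which equals the number of Jordan blocks for λ):
  λ = -2: algebraic multiplicity = 4, geometric multiplicity = 3

Determining the block sizes for each eigenvalue:
  λ = -2: 3 blocks summing to 4 forces exactly one block of size 2 and the rest size 1 → block sizes [2, 1, 1]

Assembling the blocks gives a Jordan form
J =
  [-2,  1,  0,  0]
  [ 0, -2,  0,  0]
  [ 0,  0, -2,  0]
  [ 0,  0,  0, -2]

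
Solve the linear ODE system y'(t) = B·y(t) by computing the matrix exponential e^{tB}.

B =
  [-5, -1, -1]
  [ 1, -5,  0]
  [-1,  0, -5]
e^{tB} =
  [exp(-5*t), -t*exp(-5*t), -t*exp(-5*t)]
  [t*exp(-5*t), -t^2*exp(-5*t)/2 + exp(-5*t), -t^2*exp(-5*t)/2]
  [-t*exp(-5*t), t^2*exp(-5*t)/2, t^2*exp(-5*t)/2 + exp(-5*t)]

Strategy: write B = P · J · P⁻¹ where J is a Jordan canonical form, so e^{tB} = P · e^{tJ} · P⁻¹, and e^{tJ} can be computed block-by-block.

B has Jordan form
J =
  [-5,  1,  0]
  [ 0, -5,  1]
  [ 0,  0, -5]
(up to reordering of blocks).

Per-block formulas:
  For a 3×3 Jordan block J_3(-5): exp(t · J_3(-5)) = e^(-5t)·(I + t·N + (t^2/2)·N^2), where N is the 3×3 nilpotent shift.

After assembling e^{tJ} and conjugating by P, we get:

e^{tB} =
  [exp(-5*t), -t*exp(-5*t), -t*exp(-5*t)]
  [t*exp(-5*t), -t^2*exp(-5*t)/2 + exp(-5*t), -t^2*exp(-5*t)/2]
  [-t*exp(-5*t), t^2*exp(-5*t)/2, t^2*exp(-5*t)/2 + exp(-5*t)]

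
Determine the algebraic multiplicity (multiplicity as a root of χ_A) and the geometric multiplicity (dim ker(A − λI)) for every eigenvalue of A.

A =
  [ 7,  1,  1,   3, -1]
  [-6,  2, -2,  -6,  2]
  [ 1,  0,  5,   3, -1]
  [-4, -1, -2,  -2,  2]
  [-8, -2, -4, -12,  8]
λ = 4: alg = 5, geom = 3

Step 1 — factor the characteristic polynomial to read off the algebraic multiplicities:
  χ_A(x) = (x - 4)^5

Step 2 — compute geometric multiplicities via the rank-nullity identity g(λ) = n − rank(A − λI):
  rank(A − (4)·I) = 2, so dim ker(A − (4)·I) = n − 2 = 3

Summary:
  λ = 4: algebraic multiplicity = 5, geometric multiplicity = 3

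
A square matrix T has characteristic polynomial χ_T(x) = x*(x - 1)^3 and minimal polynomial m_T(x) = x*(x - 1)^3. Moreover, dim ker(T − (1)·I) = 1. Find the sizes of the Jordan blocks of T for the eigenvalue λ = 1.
Block sizes for λ = 1: [3]

Step 1 — from the characteristic polynomial, algebraic multiplicity of λ = 1 is 3. From dim ker(T − (1)·I) = 1, there are exactly 1 Jordan blocks for λ = 1.
Step 2 — from the minimal polynomial, the factor (x − 1)^3 tells us the largest block for λ = 1 has size 3.
Step 3 — with total size 3, 1 blocks, and largest block 3, the block sizes (in nonincreasing order) are [3].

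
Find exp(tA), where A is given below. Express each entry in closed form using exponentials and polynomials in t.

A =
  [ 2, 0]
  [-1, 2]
e^{tA} =
  [exp(2*t), 0]
  [-t*exp(2*t), exp(2*t)]

Strategy: write A = P · J · P⁻¹ where J is a Jordan canonical form, so e^{tA} = P · e^{tJ} · P⁻¹, and e^{tJ} can be computed block-by-block.

A has Jordan form
J =
  [2, 1]
  [0, 2]
(up to reordering of blocks).

Per-block formulas:
  For a 2×2 Jordan block J_2(2): exp(t · J_2(2)) = e^(2t)·(I + t·N), where N is the 2×2 nilpotent shift.

After assembling e^{tJ} and conjugating by P, we get:

e^{tA} =
  [exp(2*t), 0]
  [-t*exp(2*t), exp(2*t)]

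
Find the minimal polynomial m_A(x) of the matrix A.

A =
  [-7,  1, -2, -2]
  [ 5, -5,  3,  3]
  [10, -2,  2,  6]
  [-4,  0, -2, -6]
x^3 + 12*x^2 + 48*x + 64

The characteristic polynomial is χ_A(x) = (x + 4)^4, so the eigenvalues are known. The minimal polynomial is
  m_A(x) = Π_λ (x − λ)^{k_λ}
where k_λ is the size of the *largest* Jordan block for λ (equivalently, the smallest k with (A − λI)^k v = 0 for every generalised eigenvector v of λ).

  λ = -4: largest Jordan block has size 3, contributing (x + 4)^3

So m_A(x) = (x + 4)^3 = x^3 + 12*x^2 + 48*x + 64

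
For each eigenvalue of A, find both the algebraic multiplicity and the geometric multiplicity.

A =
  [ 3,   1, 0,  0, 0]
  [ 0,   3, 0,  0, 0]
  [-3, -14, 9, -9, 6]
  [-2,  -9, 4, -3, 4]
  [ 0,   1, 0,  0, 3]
λ = 3: alg = 5, geom = 3

Step 1 — factor the characteristic polynomial to read off the algebraic multiplicities:
  χ_A(x) = (x - 3)^5

Step 2 — compute geometric multiplicities via the rank-nullity identity g(λ) = n − rank(A − λI):
  rank(A − (3)·I) = 2, so dim ker(A − (3)·I) = n − 2 = 3

Summary:
  λ = 3: algebraic multiplicity = 5, geometric multiplicity = 3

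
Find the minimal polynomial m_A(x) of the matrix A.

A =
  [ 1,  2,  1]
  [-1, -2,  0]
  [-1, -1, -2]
x^3 + 3*x^2 + 3*x + 1

The characteristic polynomial is χ_A(x) = (x + 1)^3, so the eigenvalues are known. The minimal polynomial is
  m_A(x) = Π_λ (x − λ)^{k_λ}
where k_λ is the size of the *largest* Jordan block for λ (equivalently, the smallest k with (A − λI)^k v = 0 for every generalised eigenvector v of λ).

  λ = -1: largest Jordan block has size 3, contributing (x + 1)^3

So m_A(x) = (x + 1)^3 = x^3 + 3*x^2 + 3*x + 1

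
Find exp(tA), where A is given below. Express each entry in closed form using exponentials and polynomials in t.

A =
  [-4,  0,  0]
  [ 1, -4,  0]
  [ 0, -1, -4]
e^{tA} =
  [exp(-4*t), 0, 0]
  [t*exp(-4*t), exp(-4*t), 0]
  [-t^2*exp(-4*t)/2, -t*exp(-4*t), exp(-4*t)]

Strategy: write A = P · J · P⁻¹ where J is a Jordan canonical form, so e^{tA} = P · e^{tJ} · P⁻¹, and e^{tJ} can be computed block-by-block.

A has Jordan form
J =
  [-4,  1,  0]
  [ 0, -4,  1]
  [ 0,  0, -4]
(up to reordering of blocks).

Per-block formulas:
  For a 3×3 Jordan block J_3(-4): exp(t · J_3(-4)) = e^(-4t)·(I + t·N + (t^2/2)·N^2), where N is the 3×3 nilpotent shift.

After assembling e^{tJ} and conjugating by P, we get:

e^{tA} =
  [exp(-4*t), 0, 0]
  [t*exp(-4*t), exp(-4*t), 0]
  [-t^2*exp(-4*t)/2, -t*exp(-4*t), exp(-4*t)]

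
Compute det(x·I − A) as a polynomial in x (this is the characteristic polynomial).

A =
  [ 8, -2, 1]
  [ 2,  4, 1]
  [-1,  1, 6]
x^3 - 18*x^2 + 108*x - 216

Expanding det(x·I − A) (e.g. by cofactor expansion or by noting that A is similar to its Jordan form J, which has the same characteristic polynomial as A) gives
  χ_A(x) = x^3 - 18*x^2 + 108*x - 216
which factors as (x - 6)^3. The eigenvalues (with algebraic multiplicities) are λ = 6 with multiplicity 3.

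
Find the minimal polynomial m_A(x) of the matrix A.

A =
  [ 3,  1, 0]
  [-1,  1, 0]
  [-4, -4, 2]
x^2 - 4*x + 4

The characteristic polynomial is χ_A(x) = (x - 2)^3, so the eigenvalues are known. The minimal polynomial is
  m_A(x) = Π_λ (x − λ)^{k_λ}
where k_λ is the size of the *largest* Jordan block for λ (equivalently, the smallest k with (A − λI)^k v = 0 for every generalised eigenvector v of λ).

  λ = 2: largest Jordan block has size 2, contributing (x − 2)^2

So m_A(x) = (x - 2)^2 = x^2 - 4*x + 4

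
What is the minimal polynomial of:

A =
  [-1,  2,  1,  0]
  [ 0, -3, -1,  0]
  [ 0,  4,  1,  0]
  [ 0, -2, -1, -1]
x^2 + 2*x + 1

The characteristic polynomial is χ_A(x) = (x + 1)^4, so the eigenvalues are known. The minimal polynomial is
  m_A(x) = Π_λ (x − λ)^{k_λ}
where k_λ is the size of the *largest* Jordan block for λ (equivalently, the smallest k with (A − λI)^k v = 0 for every generalised eigenvector v of λ).

  λ = -1: largest Jordan block has size 2, contributing (x + 1)^2

So m_A(x) = (x + 1)^2 = x^2 + 2*x + 1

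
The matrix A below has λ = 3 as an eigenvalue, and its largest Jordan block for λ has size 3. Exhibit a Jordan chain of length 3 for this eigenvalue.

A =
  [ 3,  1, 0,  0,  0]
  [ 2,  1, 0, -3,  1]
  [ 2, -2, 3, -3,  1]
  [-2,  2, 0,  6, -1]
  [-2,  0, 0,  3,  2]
A Jordan chain for λ = 3 of length 3:
v_1 = (2, 0, 0, 0, -4)ᵀ
v_2 = (0, 2, 2, -2, -2)ᵀ
v_3 = (1, 0, 0, 0, 0)ᵀ

Let N = A − (3)·I. We want v_3 with N^3 v_3 = 0 but N^2 v_3 ≠ 0; then v_{j-1} := N · v_j for j = 3, …, 2.

Pick v_3 = (1, 0, 0, 0, 0)ᵀ.
Then v_2 = N · v_3 = (0, 2, 2, -2, -2)ᵀ.
Then v_1 = N · v_2 = (2, 0, 0, 0, -4)ᵀ.

Sanity check: (A − (3)·I) v_1 = (0, 0, 0, 0, 0)ᵀ = 0. ✓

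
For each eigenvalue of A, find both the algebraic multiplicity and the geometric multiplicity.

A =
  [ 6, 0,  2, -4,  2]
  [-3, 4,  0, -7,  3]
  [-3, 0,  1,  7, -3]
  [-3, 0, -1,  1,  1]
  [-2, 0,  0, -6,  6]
λ = 2: alg = 1, geom = 1; λ = 4: alg = 4, geom = 2

Step 1 — factor the characteristic polynomial to read off the algebraic multiplicities:
  χ_A(x) = (x - 4)^4*(x - 2)

Step 2 — compute geometric multiplicities via the rank-nullity identity g(λ) = n − rank(A − λI):
  rank(A − (2)·I) = 4, so dim ker(A − (2)·I) = n − 4 = 1
  rank(A − (4)·I) = 3, so dim ker(A − (4)·I) = n − 3 = 2

Summary:
  λ = 2: algebraic multiplicity = 1, geometric multiplicity = 1
  λ = 4: algebraic multiplicity = 4, geometric multiplicity = 2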